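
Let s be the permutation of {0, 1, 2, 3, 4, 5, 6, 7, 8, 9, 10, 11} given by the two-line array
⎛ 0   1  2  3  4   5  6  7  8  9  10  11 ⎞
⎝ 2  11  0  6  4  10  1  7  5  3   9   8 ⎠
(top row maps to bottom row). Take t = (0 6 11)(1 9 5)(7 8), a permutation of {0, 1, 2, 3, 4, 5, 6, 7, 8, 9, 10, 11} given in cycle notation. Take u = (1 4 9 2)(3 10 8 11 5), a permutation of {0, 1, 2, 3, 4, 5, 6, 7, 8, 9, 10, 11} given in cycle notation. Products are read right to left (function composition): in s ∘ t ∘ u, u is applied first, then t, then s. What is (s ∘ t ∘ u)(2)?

(s ∘ t ∘ u)(2) = s(t(u(2))). u(2) = 1, then t(1) = 9, then s(9) = 3, so the result is 3.

3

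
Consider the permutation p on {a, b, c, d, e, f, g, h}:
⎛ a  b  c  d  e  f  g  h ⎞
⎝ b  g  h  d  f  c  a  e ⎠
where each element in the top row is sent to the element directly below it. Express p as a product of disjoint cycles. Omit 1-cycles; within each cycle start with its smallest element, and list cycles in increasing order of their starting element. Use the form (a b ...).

Iterating p from a gives a → b → g → a; that is the 3-cycle (a b g).
Repeating from the next unused element and collecting all non-trivial cycles gives (a b g)(c h e f).

(a b g)(c h e f)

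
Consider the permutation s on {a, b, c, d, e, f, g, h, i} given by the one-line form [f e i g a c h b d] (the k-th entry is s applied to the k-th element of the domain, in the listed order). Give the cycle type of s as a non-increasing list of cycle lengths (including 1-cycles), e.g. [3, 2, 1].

[9]

The disjoint cycles are (a, f, c, i, d, g, h, b, e), with lengths 9 in non-increasing order.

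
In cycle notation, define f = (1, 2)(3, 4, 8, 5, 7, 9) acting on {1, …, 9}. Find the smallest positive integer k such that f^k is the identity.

The cycle type of f is (6, 2, 1).
The order is lcm(6, 2) = 6.

6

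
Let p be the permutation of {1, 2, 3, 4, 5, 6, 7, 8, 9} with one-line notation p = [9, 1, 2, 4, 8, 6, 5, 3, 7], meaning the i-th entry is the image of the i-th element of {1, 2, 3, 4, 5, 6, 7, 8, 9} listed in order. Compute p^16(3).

1

Tracing 3 → 2 → … returns to 3 after 7 steps, so 3 lies in a 7-cycle (1 9 7 5 8 3 2).
Since the cycle has length 7, p^16 acts on it the same as p^2 (16 mod 7 = 2).
Advancing 2 steps from 3: 3 → 2 → 1.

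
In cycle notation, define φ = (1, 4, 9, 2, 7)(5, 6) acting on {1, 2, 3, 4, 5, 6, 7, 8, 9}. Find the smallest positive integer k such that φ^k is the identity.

The disjoint cycles have lengths 5, 2, 1, 1.
Since disjoint cycles commute, ord(φ) = lcm(5, 2) = 10.

10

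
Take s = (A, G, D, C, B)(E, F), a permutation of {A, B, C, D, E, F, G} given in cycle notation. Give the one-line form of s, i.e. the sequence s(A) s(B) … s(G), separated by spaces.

G A B C F E D

Reading each image from the cycles: A↦G, B↦A, C↦B, D↦C, E↦F, F↦E, G↦D.
Listing these in domain order gives G A B C F E D.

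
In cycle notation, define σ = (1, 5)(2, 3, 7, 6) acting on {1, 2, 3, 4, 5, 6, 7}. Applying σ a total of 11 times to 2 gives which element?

2 lies in the 4-cycle (2, 3, 7, 6).
Powers repeat with period 4 on this cycle, and 11 mod 4 = 3, so σ^11(2) = σ^3(2).
Stepping 3 places around the cycle: 2 → 3 → 7 → 6.

6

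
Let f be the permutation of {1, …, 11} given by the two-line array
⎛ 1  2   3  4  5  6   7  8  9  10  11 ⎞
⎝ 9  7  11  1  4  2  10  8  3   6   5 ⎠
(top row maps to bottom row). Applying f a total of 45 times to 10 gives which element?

6

Tracing 10 → 6 → … returns to 10 after 4 steps, so 10 lies in a 4-cycle (2, 7, 10, 6).
Since the cycle has length 4, f^45 acts on it the same as f^1 (45 mod 4 = 1).
Stepping 1 place around the cycle: 10 → 6.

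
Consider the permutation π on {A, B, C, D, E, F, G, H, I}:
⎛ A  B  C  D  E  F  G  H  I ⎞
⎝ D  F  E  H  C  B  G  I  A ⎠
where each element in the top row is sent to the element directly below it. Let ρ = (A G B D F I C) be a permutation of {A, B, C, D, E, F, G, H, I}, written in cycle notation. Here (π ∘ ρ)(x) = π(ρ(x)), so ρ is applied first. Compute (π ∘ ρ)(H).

(π ∘ ρ)(H) = π(ρ(H)). ρ(H) = H, then π(H) = I. So (π ∘ ρ)(H) = I.

I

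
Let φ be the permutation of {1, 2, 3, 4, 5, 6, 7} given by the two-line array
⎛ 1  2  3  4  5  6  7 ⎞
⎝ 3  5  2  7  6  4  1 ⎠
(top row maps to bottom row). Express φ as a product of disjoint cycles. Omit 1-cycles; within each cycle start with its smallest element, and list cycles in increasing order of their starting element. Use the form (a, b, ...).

(1, 3, 2, 5, 6, 4, 7)

Start at 1 and follow images: 1 → 3 → 2 → 5 → 6 → 4 → 7 → 1, giving the cycle (1, 3, 2, 5, 6, 4, 7).
Repeating from the next unused element and collecting all non-trivial cycles gives (1, 3, 2, 5, 6, 4, 7).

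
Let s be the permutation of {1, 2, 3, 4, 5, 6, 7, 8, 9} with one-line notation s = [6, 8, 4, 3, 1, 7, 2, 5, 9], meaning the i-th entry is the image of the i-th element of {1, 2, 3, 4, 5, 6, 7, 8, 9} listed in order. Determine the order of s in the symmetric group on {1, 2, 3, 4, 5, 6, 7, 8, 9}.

Decomposing into disjoint cycles gives cycle lengths 6, 2, 1.
The order of s is the least common multiple of its cycle lengths: lcm(6, 2) = 6.

6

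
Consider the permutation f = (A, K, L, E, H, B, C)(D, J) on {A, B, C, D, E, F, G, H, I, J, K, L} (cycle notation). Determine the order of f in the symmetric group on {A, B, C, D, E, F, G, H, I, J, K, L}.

The disjoint cycles have lengths 7, 2, 1, 1, 1.
Since disjoint cycles commute, ord(f) = lcm(7, 2) = 14.

14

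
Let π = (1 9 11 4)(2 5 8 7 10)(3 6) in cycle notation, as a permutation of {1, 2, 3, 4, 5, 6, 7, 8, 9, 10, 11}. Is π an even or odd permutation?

The cycle lengths are 5, 4, 2.
A cycle is odd iff its length is even; π has 2 even-length cycles, so sgn(π) = (−1)^2 and π is even.

even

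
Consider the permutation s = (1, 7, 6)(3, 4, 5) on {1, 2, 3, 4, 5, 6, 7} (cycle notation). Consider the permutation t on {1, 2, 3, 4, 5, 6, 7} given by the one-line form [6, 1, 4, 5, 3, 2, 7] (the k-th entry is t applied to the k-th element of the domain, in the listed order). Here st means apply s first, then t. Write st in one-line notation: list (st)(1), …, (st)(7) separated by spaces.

(st)(x) = t(s(x)). Computing each image: t(s(1)) = t(7) = 7, t(s(2)) = t(2) = 1, t(s(3)) = t(4) = 5, t(s(4)) = t(5) = 3, t(s(5)) = t(3) = 4, t(s(6)) = t(1) = 6, t(s(7)) = t(6) = 2.
Hence st = [7 1 5 3 4 6 2].

7 1 5 3 4 6 2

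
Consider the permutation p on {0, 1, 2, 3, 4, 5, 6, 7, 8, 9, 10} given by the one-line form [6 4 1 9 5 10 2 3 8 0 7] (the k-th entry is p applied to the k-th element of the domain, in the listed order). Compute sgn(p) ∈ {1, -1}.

-1

In disjoint-cycle form the cycle lengths are 10, 1.
A cycle of length ℓ contributes ℓ−1 transpositions, so p is a product of 9 transpositions — odd.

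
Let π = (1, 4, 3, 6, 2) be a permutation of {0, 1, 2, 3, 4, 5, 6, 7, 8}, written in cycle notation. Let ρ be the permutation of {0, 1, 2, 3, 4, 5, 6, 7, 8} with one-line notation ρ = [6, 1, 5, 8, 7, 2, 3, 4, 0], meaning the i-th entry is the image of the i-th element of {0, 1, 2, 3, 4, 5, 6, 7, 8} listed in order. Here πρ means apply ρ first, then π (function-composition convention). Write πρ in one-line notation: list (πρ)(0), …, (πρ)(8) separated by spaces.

2 4 5 8 7 1 6 3 0

(πρ)(x) = π(ρ(x)). Computing each image: π(ρ(0)) = π(6) = 2, π(ρ(1)) = π(1) = 4, π(ρ(2)) = π(5) = 5, π(ρ(3)) = π(8) = 8, π(ρ(4)) = π(7) = 7, π(ρ(5)) = π(2) = 1, π(ρ(6)) = π(3) = 6, π(ρ(7)) = π(4) = 3, π(ρ(8)) = π(0) = 0.
Hence πρ = [2 4 5 8 7 1 6 3 0].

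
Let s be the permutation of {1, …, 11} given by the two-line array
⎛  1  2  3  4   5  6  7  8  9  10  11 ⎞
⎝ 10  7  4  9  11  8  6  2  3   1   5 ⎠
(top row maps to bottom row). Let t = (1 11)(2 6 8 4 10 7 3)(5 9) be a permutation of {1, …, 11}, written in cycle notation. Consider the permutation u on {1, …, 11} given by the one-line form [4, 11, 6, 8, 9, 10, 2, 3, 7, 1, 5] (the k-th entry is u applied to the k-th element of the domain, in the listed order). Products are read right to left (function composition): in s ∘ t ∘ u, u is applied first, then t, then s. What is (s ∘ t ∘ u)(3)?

2

(s ∘ t ∘ u)(3) = s(t(u(3))). u(3) = 6, then t(6) = 8, then s(8) = 2, so the result is 2.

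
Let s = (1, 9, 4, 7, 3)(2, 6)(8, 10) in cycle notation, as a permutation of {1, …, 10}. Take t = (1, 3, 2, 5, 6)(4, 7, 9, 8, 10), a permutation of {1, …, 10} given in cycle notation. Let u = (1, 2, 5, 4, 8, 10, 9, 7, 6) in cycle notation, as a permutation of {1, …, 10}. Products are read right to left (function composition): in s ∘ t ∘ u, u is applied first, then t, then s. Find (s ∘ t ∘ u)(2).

2

Chase 2: u(2) = 5; t(5) = 6; s(6) = 2. Hence (s ∘ t ∘ u)(2) = 2.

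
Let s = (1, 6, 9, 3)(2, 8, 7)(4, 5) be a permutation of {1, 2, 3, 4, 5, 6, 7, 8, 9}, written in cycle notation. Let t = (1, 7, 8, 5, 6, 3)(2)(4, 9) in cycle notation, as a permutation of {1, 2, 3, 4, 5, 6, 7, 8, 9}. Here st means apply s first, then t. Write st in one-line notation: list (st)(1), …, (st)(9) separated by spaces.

Chase each element through s then t: 1 → 6 → 3; 2 → 8 → 5; 3 → 1 → 7; 4 → 5 → 6; 5 → 4 → 9; 6 → 9 → 4; 7 → 2 → 2; 8 → 7 → 8; 9 → 3 → 1.
So st in one-line form is 3 5 7 6 9 4 2 8 1.

3 5 7 6 9 4 2 8 1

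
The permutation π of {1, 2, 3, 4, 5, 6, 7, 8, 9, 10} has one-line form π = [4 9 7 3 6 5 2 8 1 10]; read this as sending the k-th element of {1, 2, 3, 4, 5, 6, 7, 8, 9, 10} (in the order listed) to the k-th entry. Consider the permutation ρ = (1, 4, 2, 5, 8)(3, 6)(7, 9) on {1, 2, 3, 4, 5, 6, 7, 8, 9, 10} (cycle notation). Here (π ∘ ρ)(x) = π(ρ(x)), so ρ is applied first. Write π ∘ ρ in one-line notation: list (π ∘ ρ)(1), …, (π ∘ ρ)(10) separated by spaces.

3 6 5 9 8 7 1 4 2 10

Chase each element through ρ then π: 1 → 4 → 3; 2 → 5 → 6; 3 → 6 → 5; 4 → 2 → 9; 5 → 8 → 8; 6 → 3 → 7; 7 → 9 → 1; 8 → 1 → 4; 9 → 7 → 2; 10 → 10 → 10.
So π ∘ ρ in one-line form is 3 6 5 9 8 7 1 4 2 10.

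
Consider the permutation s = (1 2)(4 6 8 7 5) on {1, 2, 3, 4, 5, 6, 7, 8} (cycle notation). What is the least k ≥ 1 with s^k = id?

10

The cycle type of s is (5, 2, 1).
The order of s is the least common multiple of its cycle lengths: lcm(5, 2) = 10.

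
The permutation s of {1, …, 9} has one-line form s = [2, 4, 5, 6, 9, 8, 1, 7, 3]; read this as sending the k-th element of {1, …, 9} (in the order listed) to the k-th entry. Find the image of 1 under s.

1 is element number 1 of the domain, and entry number 1 of the one-line form is 2, so s(1) = 2.

2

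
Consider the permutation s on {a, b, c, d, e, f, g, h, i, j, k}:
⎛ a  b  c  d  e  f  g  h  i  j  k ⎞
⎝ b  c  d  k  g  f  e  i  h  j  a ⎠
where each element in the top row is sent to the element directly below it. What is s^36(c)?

d

Tracing c → d → … returns to c after 5 steps, so c lies in a 5-cycle (a, b, c, d, k).
Since the cycle has length 5, s^36 acts on it the same as s^1 (36 mod 5 = 1).
Stepping 1 place around the cycle: c → d.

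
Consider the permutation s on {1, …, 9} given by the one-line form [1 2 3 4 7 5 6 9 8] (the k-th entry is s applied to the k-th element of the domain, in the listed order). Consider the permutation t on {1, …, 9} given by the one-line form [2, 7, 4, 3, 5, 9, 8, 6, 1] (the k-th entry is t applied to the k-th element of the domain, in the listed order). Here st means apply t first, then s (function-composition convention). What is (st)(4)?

t(4) = 3, then s(3) = 3; composing gives (st)(4) = 3.

3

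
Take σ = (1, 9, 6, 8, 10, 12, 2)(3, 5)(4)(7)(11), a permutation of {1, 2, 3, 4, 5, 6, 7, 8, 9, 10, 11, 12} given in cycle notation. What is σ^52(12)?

12 lies in the 7-cycle (1, 9, 6, 8, 10, 12, 2).
Since the cycle has length 7, σ^52 acts on it the same as σ^3 (52 mod 7 = 3).
Advancing 3 steps from 12: 12 → 2 → 1 → 9.

9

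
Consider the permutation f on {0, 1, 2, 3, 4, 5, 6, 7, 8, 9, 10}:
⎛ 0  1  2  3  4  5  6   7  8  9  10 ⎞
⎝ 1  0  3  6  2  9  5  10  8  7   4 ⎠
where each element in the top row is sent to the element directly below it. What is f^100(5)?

Tracing 5 → 9 → … returns to 5 after 8 steps, so 5 lies in an 8-cycle (2, 3, 6, 5, 9, 7, 10, 4).
Since the cycle has length 8, f^100 acts on it the same as f^4 (100 mod 8 = 4).
Advancing 4 steps from 5: 5 → 9 → 7 → 10 → 4.

4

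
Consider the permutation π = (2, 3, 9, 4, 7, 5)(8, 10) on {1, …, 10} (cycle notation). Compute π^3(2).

2 lies in the 6-cycle (2, 3, 9, 4, 7, 5).
Advancing 3 steps from 2: 2 → 3 → 9 → 4.

4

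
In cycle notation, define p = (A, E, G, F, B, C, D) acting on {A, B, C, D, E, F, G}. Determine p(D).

D appears in (A, E, G, F, B, C, D); the next entry (wrapping around) is A.

A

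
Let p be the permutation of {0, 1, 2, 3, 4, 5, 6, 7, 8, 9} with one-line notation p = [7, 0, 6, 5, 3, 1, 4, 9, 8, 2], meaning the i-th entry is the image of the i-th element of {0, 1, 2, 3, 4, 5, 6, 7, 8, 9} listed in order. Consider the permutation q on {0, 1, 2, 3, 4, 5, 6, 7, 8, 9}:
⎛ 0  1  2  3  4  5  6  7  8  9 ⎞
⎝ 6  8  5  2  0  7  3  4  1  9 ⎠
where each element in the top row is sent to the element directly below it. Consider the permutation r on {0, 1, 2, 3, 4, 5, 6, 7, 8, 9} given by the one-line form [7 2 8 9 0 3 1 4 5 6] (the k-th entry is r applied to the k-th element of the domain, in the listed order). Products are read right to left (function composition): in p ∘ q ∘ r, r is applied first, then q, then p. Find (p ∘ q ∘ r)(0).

Chase 0: r(0) = 7; q(7) = 4; p(4) = 3. Hence (p ∘ q ∘ r)(0) = 3.

3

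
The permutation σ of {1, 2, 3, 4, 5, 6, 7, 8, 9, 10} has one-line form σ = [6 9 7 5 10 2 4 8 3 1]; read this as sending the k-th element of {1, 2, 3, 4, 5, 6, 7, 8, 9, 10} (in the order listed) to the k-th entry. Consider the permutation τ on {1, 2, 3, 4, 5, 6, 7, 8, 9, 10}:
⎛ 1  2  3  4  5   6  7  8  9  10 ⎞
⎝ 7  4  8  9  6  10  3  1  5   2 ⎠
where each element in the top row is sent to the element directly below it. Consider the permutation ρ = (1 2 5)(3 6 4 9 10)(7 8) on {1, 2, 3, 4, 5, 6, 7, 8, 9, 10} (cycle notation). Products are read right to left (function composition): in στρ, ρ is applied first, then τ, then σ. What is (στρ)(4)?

10

Chase 4: ρ(4) = 9; τ(9) = 5; σ(5) = 10. Hence (στρ)(4) = 10.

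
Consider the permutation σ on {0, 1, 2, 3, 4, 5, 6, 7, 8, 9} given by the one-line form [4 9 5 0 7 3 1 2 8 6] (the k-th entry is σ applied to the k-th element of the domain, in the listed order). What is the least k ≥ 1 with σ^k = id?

6

The disjoint-cycle form of σ has cycle lengths 6, 3, 1.
The order of σ is the least common multiple of its cycle lengths: lcm(6, 3) = 6.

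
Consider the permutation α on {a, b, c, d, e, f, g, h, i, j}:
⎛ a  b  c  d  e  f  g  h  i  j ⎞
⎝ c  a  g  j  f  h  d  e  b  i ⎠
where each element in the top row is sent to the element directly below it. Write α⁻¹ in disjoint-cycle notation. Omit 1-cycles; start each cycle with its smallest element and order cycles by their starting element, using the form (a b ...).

(a b i j d g c)(e h f)

First write α in disjoint cycles: (a c g d j i b)(e f h).
Reversing each cycle (and rotating so the smallest element leads) gives α⁻¹ = (a b i j d g c)(e h f).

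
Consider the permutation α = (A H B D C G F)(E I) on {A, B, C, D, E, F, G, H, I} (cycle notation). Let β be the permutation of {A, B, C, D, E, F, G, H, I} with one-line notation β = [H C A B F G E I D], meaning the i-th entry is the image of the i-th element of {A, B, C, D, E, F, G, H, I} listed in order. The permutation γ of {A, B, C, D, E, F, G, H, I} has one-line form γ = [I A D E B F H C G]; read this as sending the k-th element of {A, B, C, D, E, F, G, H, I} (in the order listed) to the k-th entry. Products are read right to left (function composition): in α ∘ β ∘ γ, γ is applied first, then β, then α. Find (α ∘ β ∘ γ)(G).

E

Apply the permutations in order: γ(G) = H, then β(H) = I, then α(I) = E. So (α ∘ β ∘ γ)(G) = E.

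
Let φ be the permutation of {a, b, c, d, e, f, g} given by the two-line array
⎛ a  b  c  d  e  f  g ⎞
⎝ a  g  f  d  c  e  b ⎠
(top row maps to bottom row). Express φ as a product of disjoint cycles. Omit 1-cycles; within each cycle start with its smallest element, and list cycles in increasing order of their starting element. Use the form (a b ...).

From b: b → g → b, closing the cycle (b g).
Continuing from each remaining unvisited element yields (b g)(c f e).

(b g)(c f e)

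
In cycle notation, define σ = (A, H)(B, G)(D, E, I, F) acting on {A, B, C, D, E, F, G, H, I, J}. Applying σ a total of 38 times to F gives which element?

E

F lies in the 4-cycle (D, E, I, F).
Since the cycle has length 4, σ^38 acts on it the same as σ^2 (38 mod 4 = 2).
Stepping 2 places around the cycle: F → D → E.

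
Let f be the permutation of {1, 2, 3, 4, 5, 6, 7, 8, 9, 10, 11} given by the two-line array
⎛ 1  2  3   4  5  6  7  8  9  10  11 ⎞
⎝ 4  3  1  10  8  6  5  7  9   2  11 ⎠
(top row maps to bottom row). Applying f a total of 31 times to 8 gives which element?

7

Tracing 8 → 7 → … returns to 8 after 3 steps, so 8 lies in a 3-cycle (5 8 7).
Powers repeat with period 3 on this cycle, and 31 mod 3 = 1, so f^31(8) = f^1(8).
Stepping 1 place around the cycle: 8 → 7.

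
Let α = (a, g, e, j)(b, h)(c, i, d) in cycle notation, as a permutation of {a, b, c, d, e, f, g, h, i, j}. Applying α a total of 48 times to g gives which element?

g lies in the 4-cycle (a, g, e, j).
Powers repeat with period 4 on this cycle, and 48 mod 4 = 0, so α^48(g) = α^0(g).
So α^48(g) = g.

g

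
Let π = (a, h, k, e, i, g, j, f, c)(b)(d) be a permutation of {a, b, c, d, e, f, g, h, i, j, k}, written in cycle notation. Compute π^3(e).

e lies in the 9-cycle (a, h, k, e, i, g, j, f, c).
Advancing 3 steps from e: e → i → g → j.

j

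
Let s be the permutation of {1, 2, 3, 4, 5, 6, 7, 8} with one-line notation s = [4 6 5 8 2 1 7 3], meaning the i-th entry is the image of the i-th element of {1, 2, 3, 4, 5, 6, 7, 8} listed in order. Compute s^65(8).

Tracing 8 → 3 → … returns to 8 after 7 steps, so 8 lies in a 7-cycle (1 4 8 3 5 2 6).
Since the cycle has length 7, s^65 acts on it the same as s^2 (65 mod 7 = 2).
Stepping 2 places around the cycle: 8 → 3 → 5.

5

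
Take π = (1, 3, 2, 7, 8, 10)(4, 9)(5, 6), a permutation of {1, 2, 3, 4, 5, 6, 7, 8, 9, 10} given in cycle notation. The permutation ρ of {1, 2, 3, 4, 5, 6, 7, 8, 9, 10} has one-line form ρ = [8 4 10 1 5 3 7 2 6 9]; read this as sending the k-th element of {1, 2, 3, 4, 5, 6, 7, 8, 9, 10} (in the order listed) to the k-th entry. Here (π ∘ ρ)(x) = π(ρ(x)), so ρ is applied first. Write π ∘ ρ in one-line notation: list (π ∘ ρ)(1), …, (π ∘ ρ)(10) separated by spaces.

10 9 1 3 6 2 8 7 5 4

For each element, apply ρ then π: 1 → 8 → 10; 2 → 4 → 9; 3 → 10 → 1; 4 → 1 → 3; 5 → 5 → 6; 6 → 3 → 2; 7 → 7 → 8; 8 → 2 → 7; 9 → 6 → 5; 10 → 9 → 4.
Collecting the images, π ∘ ρ = [10 9 1 3 6 2 8 7 5 4].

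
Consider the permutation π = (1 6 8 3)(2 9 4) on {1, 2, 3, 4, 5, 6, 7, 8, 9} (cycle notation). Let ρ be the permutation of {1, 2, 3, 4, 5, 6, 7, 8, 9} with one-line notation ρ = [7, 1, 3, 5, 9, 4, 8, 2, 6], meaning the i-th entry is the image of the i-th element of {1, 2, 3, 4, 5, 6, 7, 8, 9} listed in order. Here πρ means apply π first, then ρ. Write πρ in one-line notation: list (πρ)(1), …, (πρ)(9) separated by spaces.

4 6 7 1 9 2 8 3 5

(πρ)(x) = ρ(π(x)). Computing each image: ρ(π(1)) = ρ(6) = 4, ρ(π(2)) = ρ(9) = 6, ρ(π(3)) = ρ(1) = 7, ρ(π(4)) = ρ(2) = 1, ρ(π(5)) = ρ(5) = 9, ρ(π(6)) = ρ(8) = 2, ρ(π(7)) = ρ(7) = 8, ρ(π(8)) = ρ(3) = 3, ρ(π(9)) = ρ(4) = 5.
Hence πρ = [4 6 7 1 9 2 8 3 5].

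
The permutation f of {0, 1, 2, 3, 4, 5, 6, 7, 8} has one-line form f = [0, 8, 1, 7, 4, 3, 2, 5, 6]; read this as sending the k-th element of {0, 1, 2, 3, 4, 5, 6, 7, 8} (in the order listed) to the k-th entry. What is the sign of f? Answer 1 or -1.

-1

In disjoint-cycle form the cycle lengths are 4, 3, 1, 1.
A cycle is odd iff its length is even; f has 1 even-length cycle, so sgn(f) = (−1)^1 and f is odd.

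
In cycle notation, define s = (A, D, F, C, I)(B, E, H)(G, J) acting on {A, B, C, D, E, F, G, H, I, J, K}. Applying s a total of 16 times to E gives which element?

E lies in the 3-cycle (B, E, H).
On a 3-cycle, s^3 is the identity, so s^16 = s^1 there (16 ≡ 1 mod 3).
Stepping 1 place around the cycle: E → H.

H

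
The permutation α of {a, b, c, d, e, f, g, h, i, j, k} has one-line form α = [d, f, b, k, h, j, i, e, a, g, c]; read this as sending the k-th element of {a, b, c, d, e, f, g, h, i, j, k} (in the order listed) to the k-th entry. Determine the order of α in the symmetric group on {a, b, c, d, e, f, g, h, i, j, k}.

18

The disjoint-cycle form of α has cycle lengths 9, 2.
The order is lcm(9, 2) = 18.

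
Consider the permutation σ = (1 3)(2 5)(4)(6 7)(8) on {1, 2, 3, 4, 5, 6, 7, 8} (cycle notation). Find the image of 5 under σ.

Within (2 5), 5 ↦ 2.

2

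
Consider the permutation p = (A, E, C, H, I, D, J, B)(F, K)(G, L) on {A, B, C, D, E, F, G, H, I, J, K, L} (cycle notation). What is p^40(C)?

C lies in the 8-cycle (A, E, C, H, I, D, J, B).
On an 8-cycle, p^8 is the identity, so p^40 = p^0 there (40 ≡ 0 mod 8).
So p^40(C) = C.

C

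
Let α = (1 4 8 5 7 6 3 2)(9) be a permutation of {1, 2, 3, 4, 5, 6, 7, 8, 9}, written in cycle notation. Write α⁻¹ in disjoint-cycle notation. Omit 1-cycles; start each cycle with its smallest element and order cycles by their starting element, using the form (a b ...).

(1 2 3 6 7 5 8 4)

If α sends a → b within a cycle, α⁻¹ sends b → a; equivalently, reverse each cycle.
After reversing and putting each cycle's least element first, α⁻¹ = (1 2 3 6 7 5 8 4).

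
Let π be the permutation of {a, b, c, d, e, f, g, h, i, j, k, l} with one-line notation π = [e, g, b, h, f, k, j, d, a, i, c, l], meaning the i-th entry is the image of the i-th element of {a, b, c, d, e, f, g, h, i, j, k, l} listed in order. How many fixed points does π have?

1

The fixed points (elements with π(x) = x) are {l}, so there is 1.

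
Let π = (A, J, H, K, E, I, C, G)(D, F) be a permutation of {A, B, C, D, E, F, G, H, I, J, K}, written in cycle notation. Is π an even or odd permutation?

even

The cycle lengths are 8, 2, 1.
A cycle of length ℓ contributes ℓ−1 transpositions, so π is a product of 7 + 1 = 8 transpositions — even.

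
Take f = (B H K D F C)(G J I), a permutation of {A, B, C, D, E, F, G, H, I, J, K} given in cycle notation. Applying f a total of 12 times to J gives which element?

J

J lies in the 3-cycle (G J I).
On a 3-cycle, f^3 is the identity, so f^12 = f^0 there (12 ≡ 0 mod 3).
So f^12(J) = J.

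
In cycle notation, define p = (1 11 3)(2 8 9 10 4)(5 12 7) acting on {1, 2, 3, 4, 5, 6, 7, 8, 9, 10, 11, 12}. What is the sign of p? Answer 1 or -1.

The cycle lengths are 5, 3, 3, 1.
A cycle is odd iff its length is even; p has 0 even-length cycles, so sgn(p) = (−1)^0 and p is even.

1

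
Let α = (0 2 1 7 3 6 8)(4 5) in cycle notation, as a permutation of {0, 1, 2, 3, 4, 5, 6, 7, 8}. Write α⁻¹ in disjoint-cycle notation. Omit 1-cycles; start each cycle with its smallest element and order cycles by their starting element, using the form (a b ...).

Inverting a permutation written in cycle notation just reverses the order within every cycle.
After reversing and putting each cycle's least element first, α⁻¹ = (0 8 6 3 7 1 2)(4 5).

(0 8 6 3 7 1 2)(4 5)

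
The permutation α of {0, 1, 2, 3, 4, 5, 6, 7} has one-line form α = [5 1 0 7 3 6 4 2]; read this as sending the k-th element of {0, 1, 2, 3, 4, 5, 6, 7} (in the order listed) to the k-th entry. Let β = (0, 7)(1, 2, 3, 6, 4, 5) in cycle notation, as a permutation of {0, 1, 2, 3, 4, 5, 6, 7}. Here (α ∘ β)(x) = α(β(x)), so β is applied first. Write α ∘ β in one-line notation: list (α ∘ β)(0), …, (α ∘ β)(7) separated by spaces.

2 0 7 4 6 1 3 5

Chase each element through β then α: 0 → 7 → 2; 1 → 2 → 0; 2 → 3 → 7; 3 → 6 → 4; 4 → 5 → 6; 5 → 1 → 1; 6 → 4 → 3; 7 → 0 → 5.
So α ∘ β in one-line form is 2 0 7 4 6 1 3 5.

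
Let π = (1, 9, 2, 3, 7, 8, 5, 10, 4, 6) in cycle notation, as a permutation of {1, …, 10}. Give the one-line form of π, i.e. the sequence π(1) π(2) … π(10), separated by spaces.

Each element maps to the next entry in its cycle (wrapping to the front): 1→9, 2→3, 3→7, 4→6, 5→10, 6→1, 7→8, 8→5, 9→2, 10→4.
Listing these in domain order gives 9 3 7 6 10 1 8 5 2 4.

9 3 7 6 10 1 8 5 2 4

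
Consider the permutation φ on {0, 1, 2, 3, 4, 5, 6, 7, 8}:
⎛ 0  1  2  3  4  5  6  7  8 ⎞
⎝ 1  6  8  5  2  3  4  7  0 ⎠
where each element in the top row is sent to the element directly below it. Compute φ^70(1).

Tracing 1 → 6 → … returns to 1 after 6 steps, so 1 lies in a 6-cycle (0, 1, 6, 4, 2, 8).
Since the cycle has length 6, φ^70 acts on it the same as φ^4 (70 mod 6 = 4).
Stepping 4 places around the cycle: 1 → 6 → 4 → 2 → 8.

8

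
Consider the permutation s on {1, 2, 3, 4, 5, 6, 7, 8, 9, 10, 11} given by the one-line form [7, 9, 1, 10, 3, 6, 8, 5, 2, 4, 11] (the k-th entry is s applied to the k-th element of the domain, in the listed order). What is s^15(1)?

Tracing 1 → 7 → … returns to 1 after 5 steps, so 1 lies in a 5-cycle (1, 7, 8, 5, 3).
Since the cycle has length 5, s^15 acts on it the same as s^0 (15 mod 5 = 0).
So s^15(1) = 1.

1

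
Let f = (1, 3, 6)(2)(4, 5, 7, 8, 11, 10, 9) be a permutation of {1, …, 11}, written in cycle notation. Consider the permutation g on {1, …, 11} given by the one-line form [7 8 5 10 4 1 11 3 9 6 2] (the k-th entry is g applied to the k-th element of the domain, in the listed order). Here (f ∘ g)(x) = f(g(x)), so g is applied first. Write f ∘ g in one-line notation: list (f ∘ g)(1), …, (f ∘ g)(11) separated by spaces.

For each element, apply g then f: 1 → 7 → 8; 2 → 8 → 11; 3 → 5 → 7; 4 → 10 → 9; 5 → 4 → 5; 6 → 1 → 3; 7 → 11 → 10; 8 → 3 → 6; 9 → 9 → 4; 10 → 6 → 1; 11 → 2 → 2.
Collecting the images, f ∘ g = [8 11 7 9 5 3 10 6 4 1 2].

8 11 7 9 5 3 10 6 4 1 2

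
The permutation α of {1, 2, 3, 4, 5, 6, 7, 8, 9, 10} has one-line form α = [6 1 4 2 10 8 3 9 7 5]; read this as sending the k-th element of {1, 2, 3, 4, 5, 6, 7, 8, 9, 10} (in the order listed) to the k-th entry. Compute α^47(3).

Tracing 3 → 4 → … returns to 3 after 8 steps, so 3 lies in an 8-cycle (1, 6, 8, 9, 7, 3, 4, 2).
Powers repeat with period 8 on this cycle, and 47 mod 8 = 7, so α^47(3) = α^7(3).
Advancing 7 steps from 3: 3 → 4 → 2 → 1 → 6 → 8 → 9 → 7.

7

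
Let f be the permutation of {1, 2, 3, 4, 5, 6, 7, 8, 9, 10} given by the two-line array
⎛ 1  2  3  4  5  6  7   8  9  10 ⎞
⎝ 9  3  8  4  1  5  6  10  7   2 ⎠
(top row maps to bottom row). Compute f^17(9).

6

Tracing 9 → 7 → … returns to 9 after 5 steps, so 9 lies in a 5-cycle (1 9 7 6 5).
Since the cycle has length 5, f^17 acts on it the same as f^2 (17 mod 5 = 2).
Advancing 2 steps from 9: 9 → 7 → 6.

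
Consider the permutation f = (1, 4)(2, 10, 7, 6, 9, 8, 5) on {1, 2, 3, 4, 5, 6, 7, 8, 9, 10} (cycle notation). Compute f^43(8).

8 lies in the 7-cycle (2, 10, 7, 6, 9, 8, 5).
Powers repeat with period 7 on this cycle, and 43 mod 7 = 1, so f^43(8) = f^1(8).
Stepping 1 place around the cycle: 8 → 5.

5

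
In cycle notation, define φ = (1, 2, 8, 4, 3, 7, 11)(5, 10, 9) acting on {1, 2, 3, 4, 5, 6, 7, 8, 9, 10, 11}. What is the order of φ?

The cycle type of φ is (7, 3, 1).
The order is lcm(7, 3) = 21.

21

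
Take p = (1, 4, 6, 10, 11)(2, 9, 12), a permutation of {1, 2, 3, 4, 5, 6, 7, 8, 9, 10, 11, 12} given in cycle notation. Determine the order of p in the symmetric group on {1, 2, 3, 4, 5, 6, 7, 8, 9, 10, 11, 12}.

The cycle type of p is (5, 3, 1, 1, 1, 1).
Since disjoint cycles commute, ord(p) = lcm(5, 3) = 15.

15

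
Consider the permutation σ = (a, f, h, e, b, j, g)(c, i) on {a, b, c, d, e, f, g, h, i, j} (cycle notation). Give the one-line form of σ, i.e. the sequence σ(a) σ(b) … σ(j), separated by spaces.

Image by image: a→f, b→j, c→i, d→d, e→b, f→h, g→a, h→e, i→c, j→g.
Listing these in domain order gives f j i d b h a e c g.

f j i d b h a e c g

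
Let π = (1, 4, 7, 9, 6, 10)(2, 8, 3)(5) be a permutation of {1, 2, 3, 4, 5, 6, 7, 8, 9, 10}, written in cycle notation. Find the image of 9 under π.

9 appears in (1, 4, 7, 9, 6, 10); the next entry (wrapping around) is 6.

6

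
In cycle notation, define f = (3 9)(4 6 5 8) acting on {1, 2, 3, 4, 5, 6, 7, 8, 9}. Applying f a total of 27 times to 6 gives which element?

6 lies in the 4-cycle (4 6 5 8).
On a 4-cycle, f^4 is the identity, so f^27 = f^3 there (27 ≡ 3 mod 4).
Stepping 3 places around the cycle: 6 → 5 → 8 → 4.

4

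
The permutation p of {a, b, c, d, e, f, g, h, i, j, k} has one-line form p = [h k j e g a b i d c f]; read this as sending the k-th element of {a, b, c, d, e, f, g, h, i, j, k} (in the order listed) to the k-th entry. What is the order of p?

Decomposing into disjoint cycles gives cycle lengths 9, 2.
The order of p is the least common multiple of its cycle lengths: lcm(9, 2) = 18.

18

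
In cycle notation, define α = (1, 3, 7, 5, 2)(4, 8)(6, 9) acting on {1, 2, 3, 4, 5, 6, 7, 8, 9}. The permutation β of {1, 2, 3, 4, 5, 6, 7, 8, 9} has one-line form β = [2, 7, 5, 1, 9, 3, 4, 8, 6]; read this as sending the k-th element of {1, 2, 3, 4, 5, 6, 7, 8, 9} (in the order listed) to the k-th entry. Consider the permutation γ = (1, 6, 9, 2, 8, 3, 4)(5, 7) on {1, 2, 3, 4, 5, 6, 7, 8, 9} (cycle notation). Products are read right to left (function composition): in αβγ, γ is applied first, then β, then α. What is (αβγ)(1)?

Chase 1: γ(1) = 6; β(6) = 3; α(3) = 7. Hence (αβγ)(1) = 7.

7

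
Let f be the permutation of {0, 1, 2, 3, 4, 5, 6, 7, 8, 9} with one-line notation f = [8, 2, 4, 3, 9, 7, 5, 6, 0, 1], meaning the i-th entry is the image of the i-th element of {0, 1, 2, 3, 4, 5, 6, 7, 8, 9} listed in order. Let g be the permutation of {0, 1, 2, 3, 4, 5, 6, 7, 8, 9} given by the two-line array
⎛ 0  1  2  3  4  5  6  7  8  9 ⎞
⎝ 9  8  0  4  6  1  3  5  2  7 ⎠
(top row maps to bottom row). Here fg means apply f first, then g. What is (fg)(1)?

0

First apply f: f(1) = 2, then g(2) = 0. Thus (fg)(1) = 0.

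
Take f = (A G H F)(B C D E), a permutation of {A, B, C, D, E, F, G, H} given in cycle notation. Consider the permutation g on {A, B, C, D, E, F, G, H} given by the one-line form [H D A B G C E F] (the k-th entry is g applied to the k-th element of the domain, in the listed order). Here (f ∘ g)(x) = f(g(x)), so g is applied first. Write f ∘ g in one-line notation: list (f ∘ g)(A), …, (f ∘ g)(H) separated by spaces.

F E G C H D B A

For each element, apply g then f: A → H → F; B → D → E; C → A → G; D → B → C; E → G → H; F → C → D; G → E → B; H → F → A.
So f ∘ g in one-line form is F E G C H D B A.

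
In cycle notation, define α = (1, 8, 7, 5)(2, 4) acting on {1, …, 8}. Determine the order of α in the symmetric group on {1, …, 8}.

4

The cycle type of α is (4, 2, 1, 1).
The order is lcm(4, 2) = 4.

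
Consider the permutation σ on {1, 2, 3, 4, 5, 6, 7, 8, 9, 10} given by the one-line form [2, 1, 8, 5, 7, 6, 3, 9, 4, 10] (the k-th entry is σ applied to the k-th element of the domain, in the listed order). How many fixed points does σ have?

2

The fixed points (elements with σ(x) = x) are {6, 10}, so there are 2.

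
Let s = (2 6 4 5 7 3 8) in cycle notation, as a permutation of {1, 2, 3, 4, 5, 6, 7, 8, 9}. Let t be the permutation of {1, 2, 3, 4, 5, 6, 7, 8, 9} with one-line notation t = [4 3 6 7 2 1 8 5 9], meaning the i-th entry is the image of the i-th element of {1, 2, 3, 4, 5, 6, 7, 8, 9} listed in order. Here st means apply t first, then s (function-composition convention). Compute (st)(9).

9

t(9) = 9, then s(9) = 9; composing gives (st)(9) = 9.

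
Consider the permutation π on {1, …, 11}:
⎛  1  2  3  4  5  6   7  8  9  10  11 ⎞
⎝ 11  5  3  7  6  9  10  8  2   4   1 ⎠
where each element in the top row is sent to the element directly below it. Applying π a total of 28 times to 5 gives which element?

Tracing 5 → 6 → … returns to 5 after 4 steps, so 5 lies in a 4-cycle (2, 5, 6, 9).
Since the cycle has length 4, π^28 acts on it the same as π^0 (28 mod 4 = 0).
So π^28(5) = 5.

5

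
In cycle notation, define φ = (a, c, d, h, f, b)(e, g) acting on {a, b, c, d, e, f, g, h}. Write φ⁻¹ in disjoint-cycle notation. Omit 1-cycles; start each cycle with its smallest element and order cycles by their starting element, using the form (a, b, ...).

(a, b, f, h, d, c)(e, g)

If φ sends a → b within a cycle, φ⁻¹ sends b → a; equivalently, reverse each cycle.
After reversing and putting each cycle's least element first, φ⁻¹ = (a, b, f, h, d, c)(e, g).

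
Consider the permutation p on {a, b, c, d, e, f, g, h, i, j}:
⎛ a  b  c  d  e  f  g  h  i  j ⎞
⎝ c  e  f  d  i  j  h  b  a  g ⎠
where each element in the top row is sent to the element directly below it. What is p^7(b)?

Tracing b → e → … returns to b after 9 steps, so b lies in a 9-cycle (a c f j g h b e i).
Stepping 7 places around the cycle: b → e → i → a → c → f → j → g.

g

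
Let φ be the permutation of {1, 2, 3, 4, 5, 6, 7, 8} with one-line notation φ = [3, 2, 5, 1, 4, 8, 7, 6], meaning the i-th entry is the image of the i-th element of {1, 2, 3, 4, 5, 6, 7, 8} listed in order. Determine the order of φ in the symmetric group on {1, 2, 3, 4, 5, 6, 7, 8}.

4

Decomposing into disjoint cycles gives cycle lengths 4, 2, 1, 1.
Since disjoint cycles commute, ord(φ) = lcm(4, 2) = 4.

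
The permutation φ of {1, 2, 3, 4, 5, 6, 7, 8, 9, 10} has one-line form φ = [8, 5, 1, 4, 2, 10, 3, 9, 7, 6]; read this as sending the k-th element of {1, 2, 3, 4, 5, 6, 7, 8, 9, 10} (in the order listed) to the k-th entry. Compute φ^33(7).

Tracing 7 → 3 → … returns to 7 after 5 steps, so 7 lies in a 5-cycle (1 8 9 7 3).
Powers repeat with period 5 on this cycle, and 33 mod 5 = 3, so φ^33(7) = φ^3(7).
Advancing 3 steps from 7: 7 → 3 → 1 → 8.

8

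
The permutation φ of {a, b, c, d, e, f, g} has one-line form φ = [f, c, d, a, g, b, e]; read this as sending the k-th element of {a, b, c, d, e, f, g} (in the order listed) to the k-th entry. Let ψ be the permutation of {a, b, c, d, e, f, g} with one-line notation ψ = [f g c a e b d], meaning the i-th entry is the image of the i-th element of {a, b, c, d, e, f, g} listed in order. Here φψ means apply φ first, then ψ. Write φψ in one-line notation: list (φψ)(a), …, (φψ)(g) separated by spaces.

b c a f d g e

(φψ)(x) = ψ(φ(x)). Computing each image: ψ(φ(a)) = ψ(f) = b, ψ(φ(b)) = ψ(c) = c, ψ(φ(c)) = ψ(d) = a, ψ(φ(d)) = ψ(a) = f, ψ(φ(e)) = ψ(g) = d, ψ(φ(f)) = ψ(b) = g, ψ(φ(g)) = ψ(e) = e.
Hence φψ = [b c a f d g e].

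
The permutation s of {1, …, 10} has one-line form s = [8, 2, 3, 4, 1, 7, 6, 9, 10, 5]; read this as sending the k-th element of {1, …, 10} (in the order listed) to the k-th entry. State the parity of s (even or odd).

In disjoint-cycle form the cycle lengths are 5, 2, 1, 1, 1.
A cycle is odd iff its length is even; s has 1 even-length cycle, so sgn(s) = (−1)^1 and s is odd.

odd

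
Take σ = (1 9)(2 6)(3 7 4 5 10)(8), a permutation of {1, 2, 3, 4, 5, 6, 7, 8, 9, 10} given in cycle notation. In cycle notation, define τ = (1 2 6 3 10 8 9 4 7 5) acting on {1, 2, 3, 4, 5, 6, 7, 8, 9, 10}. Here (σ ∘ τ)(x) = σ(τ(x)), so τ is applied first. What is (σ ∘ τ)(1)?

6

First apply τ: τ(1) = 2, then σ(2) = 6. Thus (σ ∘ τ)(1) = 6.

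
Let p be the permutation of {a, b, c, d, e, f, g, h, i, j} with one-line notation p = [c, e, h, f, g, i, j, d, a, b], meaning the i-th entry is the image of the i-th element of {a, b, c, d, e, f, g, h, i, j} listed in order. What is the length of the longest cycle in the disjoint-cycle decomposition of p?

6

Decomposing into disjoint cycles gives (a, c, h, d, f, i)(b, e, g, j); the longest has length 6.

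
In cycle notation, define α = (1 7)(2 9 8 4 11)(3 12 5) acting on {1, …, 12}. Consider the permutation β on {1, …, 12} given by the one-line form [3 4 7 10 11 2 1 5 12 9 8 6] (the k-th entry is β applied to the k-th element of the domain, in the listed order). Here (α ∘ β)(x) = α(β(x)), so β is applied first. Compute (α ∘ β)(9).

(α ∘ β)(9) = α(β(9)). β(9) = 12, then α(12) = 5. So (α ∘ β)(9) = 5.

5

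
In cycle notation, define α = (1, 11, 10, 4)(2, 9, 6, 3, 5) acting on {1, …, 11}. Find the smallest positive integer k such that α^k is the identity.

The cycle type of α is (5, 4, 1, 1).
Since disjoint cycles commute, ord(α) = lcm(5, 4) = 20.

20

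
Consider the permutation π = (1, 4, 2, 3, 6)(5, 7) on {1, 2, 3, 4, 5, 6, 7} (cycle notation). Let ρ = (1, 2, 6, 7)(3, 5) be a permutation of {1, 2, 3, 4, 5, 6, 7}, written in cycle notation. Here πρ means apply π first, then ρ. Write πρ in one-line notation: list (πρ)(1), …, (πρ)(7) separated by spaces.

(πρ)(x) = ρ(π(x)). Computing each image: ρ(π(1)) = ρ(4) = 4, ρ(π(2)) = ρ(3) = 5, ρ(π(3)) = ρ(6) = 7, ρ(π(4)) = ρ(2) = 6, ρ(π(5)) = ρ(7) = 1, ρ(π(6)) = ρ(1) = 2, ρ(π(7)) = ρ(5) = 3.
Hence πρ = [4 5 7 6 1 2 3].

4 5 7 6 1 2 3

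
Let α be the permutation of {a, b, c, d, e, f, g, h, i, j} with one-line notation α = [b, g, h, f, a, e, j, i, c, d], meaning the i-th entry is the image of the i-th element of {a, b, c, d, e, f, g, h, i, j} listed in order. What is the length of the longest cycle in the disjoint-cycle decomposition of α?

7

Decomposing into disjoint cycles gives (a b g j d f e)(c h i); the longest has length 7.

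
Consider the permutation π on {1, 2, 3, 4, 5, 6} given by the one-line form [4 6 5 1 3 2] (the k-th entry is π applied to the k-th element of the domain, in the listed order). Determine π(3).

5

3 is element number 3 of the domain, and entry number 3 of the one-line form is 5, so π(3) = 5.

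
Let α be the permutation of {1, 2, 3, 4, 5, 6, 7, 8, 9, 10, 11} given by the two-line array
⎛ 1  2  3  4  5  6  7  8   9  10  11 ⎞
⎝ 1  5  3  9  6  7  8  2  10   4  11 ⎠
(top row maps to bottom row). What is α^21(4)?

Tracing 4 → 9 → … returns to 4 after 3 steps, so 4 lies in a 3-cycle (4 9 10).
On a 3-cycle, α^3 is the identity, so α^21 = α^0 there (21 ≡ 0 mod 3).
So α^21(4) = 4.

4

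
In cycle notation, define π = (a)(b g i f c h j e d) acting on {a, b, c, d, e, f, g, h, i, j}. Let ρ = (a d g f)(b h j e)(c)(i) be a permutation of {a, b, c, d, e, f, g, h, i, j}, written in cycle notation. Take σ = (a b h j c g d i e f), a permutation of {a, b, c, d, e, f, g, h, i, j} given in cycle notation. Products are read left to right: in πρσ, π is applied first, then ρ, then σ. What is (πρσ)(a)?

i

(πρσ)(a) = σ(ρ(π(a))). π(a) = a, then ρ(a) = d, then σ(d) = i, so the result is i.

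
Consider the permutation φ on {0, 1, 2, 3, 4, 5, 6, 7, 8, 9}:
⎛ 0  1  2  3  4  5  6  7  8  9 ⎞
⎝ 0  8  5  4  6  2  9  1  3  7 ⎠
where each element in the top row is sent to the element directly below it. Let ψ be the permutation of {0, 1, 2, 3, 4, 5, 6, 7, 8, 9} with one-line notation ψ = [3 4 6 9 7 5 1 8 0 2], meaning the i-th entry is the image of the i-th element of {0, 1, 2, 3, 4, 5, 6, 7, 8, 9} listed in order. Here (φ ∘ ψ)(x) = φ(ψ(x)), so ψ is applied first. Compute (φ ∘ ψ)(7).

ψ(7) = 8, then φ(8) = 3; composing gives (φ ∘ ψ)(7) = 3.

3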